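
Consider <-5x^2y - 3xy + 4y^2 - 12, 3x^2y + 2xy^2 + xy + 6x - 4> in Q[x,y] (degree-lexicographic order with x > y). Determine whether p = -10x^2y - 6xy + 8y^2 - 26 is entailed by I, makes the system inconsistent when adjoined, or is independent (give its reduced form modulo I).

First compute the reduced Gröbner basis of I by Buchberger's algorithm.
f_1 = -5x^2y - 3xy + 4y^2 - 12, LT = x^2y.
f_2 = 3x^2y + 2xy^2 + xy + 6x - 4, LT = x^2y.

S(f_1,f_2): lcm = x^2y. S = -2/3xy^2 + 4/15xy - 4/5y^2 - 2x + 56/15.
  leading term xy^2: no divisor's leading term divides it; move -2/3xy^2 to the remainder.
  leading term xy: no divisor's leading term divides it; move 4/15xy to the remainder.
  leading term y^2: no divisor's leading term divides it; move -4/5y^2 to the remainder.
  leading term x: no divisor's leading term divides it; move -2x to the remainder.
  leading term 1: no divisor's leading term divides it; move 56/15 to the remainder.
  remainder -2/3xy^2 + 4/15xy - 4/5y^2 - 2x + 56/15 ≠ 0; add h_3 = -2/3xy^2 + 4/15xy - 4/5y^2 - 2x + 56/15 to the basis.

S(f_1,h_3): lcm = x^2y^2. S = 2/5x^2y - 3/5xy^2 - 4/5y^3 - 3x^2 + 28/5x + 12/5y.
  leading term x^2y: subtract (-2/25)·f_1 from 2/5x^2y - 3/5xy^2 - 4/5y^3 - 3x^2 + 28/5x + 12/5y → -3/5xy^2 - 4/5y^3 - 3x^2 - 6/25xy + 8/25y^2 + 28/5x + 12/5y - 24/25
  leading term xy^2: subtract (9/10)·h_3 from -3/5xy^2 - 4/5y^3 - 3x^2 - 6/25xy + 8/25y^2 + 28/5x + 12/5y - 24/25 → -4/5y^3 - 3x^2 - 12/25xy + 26/25y^2 + 37/5x + 12/5y - 108/25
  leading term y^3: no divisor's leading term divides it; move -4/5y^3 to the remainder.
  leading term x^2: no divisor's leading term divides it; move -3x^2 to the remainder.
  leading term xy: no divisor's leading term divides it; move -12/25xy to the remainder.
  leading term y^2: no divisor's leading term divides it; move 26/25y^2 to the remainder.
  leading term x: no divisor's leading term divides it; move 37/5x to the remainder.
  leading term y: no divisor's leading term divides it; move 12/5y to the remainder.
  leading term 1: no divisor's leading term divides it; move -108/25 to the remainder.
  remainder -4/5y^3 - 3x^2 - 12/25xy + 26/25y^2 + 37/5x + 12/5y - 108/25 ≠ 0; add h_4 = -4/5y^3 - 3x^2 - 12/25xy + 26/25y^2 + 37/5x + 12/5y - 108/25 to the basis.

S(f_1,h_4): lcm = x^2y^3. S = -15/4x^4 - 3/5x^3y + 13/10x^2y^2 + 3/5xy^3 - 4/5y^4 + 37/4x^3 + 3x^2y - 27/5x^2 + 12/5y^2.
  leading term x^4: no divisor's leading term divides it; move -15/4x^4 to the remainder.
  leading term x^3y: subtract (3/25x)·f_1 from -3/5x^3y + 13/10x^2y^2 + 3/5xy^3 - 4/5y^4 + 37/4x^3 + 3x^2y - 27/5x^2 + 12/5y^2 → 13/10x^2y^2 + 3/5xy^3 - 4/5y^4 + 37/4x^3 + 84/25x^2y - 12/25xy^2 - 27/5x^2 + 12/5y^2 + 36/25x
  leading term x^2y^2: subtract (-13/50y)·f_1 from 13/10x^2y^2 + 3/5xy^3 - 4/5y^4 + 37/4x^3 + 84/25x^2y - 12/25xy^2 - 27/5x^2 + 12/5y^2 + 36/25x → 3/5xy^3 - 4/5y^4 + 37/4x^3 + 84/25x^2y - 63/50xy^2 + 26/25y^3 - 27/5x^2 + 12/5y^2 + 36/25x - 78/25y
  leading term xy^3: subtract (-9/10y)·h_3 from 3/5xy^3 - 4/5y^4 + 37/4x^3 + 84/25x^2y - 63/50xy^2 + 26/25y^3 - 27/5x^2 + 12/5y^2 + 36/25x - 78/25y → -4/5y^4 + 37/4x^3 + 84/25x^2y - 51/50xy^2 + 8/25y^3 - 27/5x^2 - 9/5xy + 12/5y^2 + 36/25x + 6/25y
  leading term y^4: subtract (y)·h_4 from -4/5y^4 + 37/4x^3 + 84/25x^2y - 51/50xy^2 + 8/25y^3 - 27/5x^2 - 9/5xy + 12/5y^2 + 36/25x + 6/25y → 37/4x^3 + 159/25x^2y - 27/50xy^2 - 18/25y^3 - 27/5x^2 - 46/5xy + 36/25x + 114/25y
  leading term x^3: no divisor's leading term divides it; move 37/4x^3 to the remainder.
  leading term x^2y: subtract (-159/125)·f_1 from 159/25x^2y - 27/50xy^2 - 18/25y^3 - 27/5x^2 - 46/5xy + 36/25x + 114/25y → -27/50xy^2 - 18/25y^3 - 27/5x^2 - 1627/125xy + 636/125y^2 + 36/25x + 114/25y - 1908/125
  leading term xy^2: subtract (81/100)·h_3 from -27/50xy^2 - 18/25y^3 - 27/5x^2 - 1627/125xy + 636/125y^2 + 36/25x + 114/25y - 1908/125 → -18/25y^3 - 27/5x^2 - 1654/125xy + 717/125y^2 + 153/50x + 114/25y - 2286/125
  leading term y^3: subtract (9/10)·h_4 from -18/25y^3 - 27/5x^2 - 1654/125xy + 717/125y^2 + 153/50x + 114/25y - 2286/125 → -27/10x^2 - 64/5xy + 24/5y^2 - 18/5x + 12/5y - 72/5
  leading term x^2: no divisor's leading term divides it; move -27/10x^2 to the remainder.
  leading term xy: no divisor's leading term divides it; move -64/5xy to the remainder.
  leading term y^2: no divisor's leading term divides it; move 24/5y^2 to the remainder.
  leading term x: no divisor's leading term divides it; move -18/5x to the remainder.
  leading term y: no divisor's leading term divides it; move 12/5y to the remainder.
  leading term 1: no divisor's leading term divides it; move -72/5 to the remainder.
  remainder -15/4x^4 + 37/4x^3 - 27/10x^2 - 64/5xy + 24/5y^2 - 18/5x + 12/5y - 72/5 ≠ 0; add h_5 = -15/4x^4 + 37/4x^3 - 27/10x^2 - 64/5xy + 24/5y^2 - 18/5x + 12/5y - 72/5 to the basis.

S(h_3,h_4): lcm = xy^3. S = -15/4x^3 - 3/5x^2y + 9/10xy^2 + 6/5y^3 + 37/4x^2 + 6xy - 27/5x - 28/5y.
  leading term x^3: no divisor's leading term divides it; move -15/4x^3 to the remainder.
  leading term x^2y: subtract (3/25)·f_1 from -3/5x^2y + 9/10xy^2 + 6/5y^3 + 37/4x^2 + 6xy - 27/5x - 28/5y → 9/10xy^2 + 6/5y^3 + 37/4x^2 + 159/25xy - 12/25y^2 - 27/5x - 28/5y + 36/25
  leading term xy^2: subtract (-27/20)·h_3 from 9/10xy^2 + 6/5y^3 + 37/4x^2 + 159/25xy - 12/25y^2 - 27/5x - 28/5y + 36/25 → 6/5y^3 + 37/4x^2 + 168/25xy - 39/25y^2 - 81/10x - 28/5y + 162/25
  leading term y^3: subtract (-3/2)·h_4 from 6/5y^3 + 37/4x^2 + 168/25xy - 39/25y^2 - 81/10x - 28/5y + 162/25 → 19/4x^2 + 6xy + 3x - 2y
  leading term x^2: no divisor's leading term divides it; move 19/4x^2 to the remainder.
  leading term xy: no divisor's leading term divides it; move 6xy to the remainder.
  leading term x: no divisor's leading term divides it; move 3x to the remainder.
  leading term y: no divisor's leading term divides it; move -2y to the remainder.
  remainder -15/4x^3 + 19/4x^2 + 6xy + 3x - 2y ≠ 0; add h_6 = -15/4x^3 + 19/4x^2 + 6xy + 3x - 2y to the basis.

The other S-polynomials (S(f_2,h_3), S(f_2,h_4), S(f_1,h_5), S(f_2,h_5), S(h_3,h_5), S(h_4,h_5), S(f_1,h_6), S(f_2,h_6), S(h_3,h_6), S(h_4,h_6), S(h_5,h_6)) all reduce to 0 modulo the current basis, so we have a Gröbner basis.
Inter-reduce: drop elements whose leading term is divisible by another's, tail-reduce, and make monic.
Reduced Gröbner basis: {x^3 - 19/15x^2 - 8/5xy - 4/5x + 8/15y, x^2y + 3/5xy - 4/5y^2 + 12/5, xy^2 - 2/5xy + 6/5y^2 + 3x - 28/5, y^3 + 15/4x^2 + 3/5xy - 13/10y^2 - 37/4x - 3y + 27/5}.
Label its elements g_1 = x^3 - 19/15x^2 - 8/5xy - 4/5x + 8/15y, g_2 = x^2y + 3/5xy - 4/5y^2 + 12/5, g_3 = xy^2 - 2/5xy + 6/5y^2 + 3x - 28/5, g_4 = y^3 + 15/4x^2 + 3/5xy - 13/10y^2 - 37/4x - 3y + 27/5.

Reduce p = -10x^2y - 6xy + 8y^2 - 26 modulo G:
  leading term x^2y: subtract (-10)·g_2 from -10x^2y - 6xy + 8y^2 - 26 → -2
  leading term 1: no divisor's leading term divides it; move -2 to the remainder.
  normal form = -2.
The normal form is nonzero, so p ∉ I. Since p minus its normal form lies in I, I + (p) = I + (r) where r = -2; decide whether this ideal is the whole ring.
Here r = -2 is a nonzero constant, hence a unit: 1 ∈ I + (p), the Gröbner basis of I + (p) is {1}, and the enlarged system has no common solution — adjoining p is inconsistent.

Adjoining -10x^2y - 6xy + 8y^2 - 26 makes the ideal the whole ring: the system is inconsistent.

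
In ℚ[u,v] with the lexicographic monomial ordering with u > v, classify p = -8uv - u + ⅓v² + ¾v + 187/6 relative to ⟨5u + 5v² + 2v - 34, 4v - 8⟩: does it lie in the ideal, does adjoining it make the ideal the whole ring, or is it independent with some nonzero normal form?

-8uv - u + ⅓v² + ¾v + 187/6 lies in I (it reduces to 0).

First compute the reduced Gröbner basis of I by Buchberger's algorithm.
f_1 = 5u + 5v² + 2v - 34, LT = u.
f_2 = 4v - 8, LT = v.

S(f_1,f_2): leading monomials are coprime, so the S-polynomial reduces to 0 (Buchberger's first criterion).
Every S-polynomial of the final basis reduces to 0, so we have a Gröbner basis.
Inter-reduce: drop elements whose leading term is divisible by another's, tail-reduce, and make monic.
Reduced Gröbner basis: {u - 2, v - 2}.
Label its elements g_1 = u - 2, g_2 = v - 2.

Reduce p = -8uv - u + ⅓v² + ¾v + 187/6 modulo G:
  leading term uv: subtract (-8v)·g_1 from -8uv - u + ⅓v² + ¾v + 187/6 → -u + ⅓v² - 61/4v + 187/6
  leading term u: subtract (-1)·g_1 from -u + ⅓v² - 61/4v + 187/6 → ⅓v² - 61/4v + 175/6
  leading term v²: subtract (⅓v)·g_2 from ⅓v² - 61/4v + 175/6 → -175/12v + 175/6
  leading term v: subtract (-175/12)·g_2 from -175/12v + 175/6 → 0
  normal form = 0.
Since the normal form is 0, p ∈ I.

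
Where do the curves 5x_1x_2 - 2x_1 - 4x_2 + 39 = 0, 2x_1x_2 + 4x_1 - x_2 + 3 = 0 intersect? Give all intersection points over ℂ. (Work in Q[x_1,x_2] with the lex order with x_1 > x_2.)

{(3, -3), (3/8, 18)}

Compute a lex Gröbner basis by Buchberger's algorithm.
f_1 = 5x_1x_2 - 2x_1 - 4x_2 + 39, LT = x_1x_2.
f_2 = 2x_1x_2 + 4x_1 - x_2 + 3, LT = x_1x_2.

S(f_1,f_2): lcm = x_1x_2. S = -12/5x_1 - 3/10x_2 + 63/10.
  leading term x_1: no divisor's leading term divides it; move -12/5x_1 to the remainder.
  leading term x_2: no divisor's leading term divides it; move -3/10x_2 to the remainder.
  leading term 1: no divisor's leading term divides it; move 63/10 to the remainder.
  remainder -12/5x_1 - 3/10x_2 + 63/10 ≠ 0; add h_3 = -12/5x_1 - 3/10x_2 + 63/10 to the basis.

S(f_1,h_3): lcm = x_1x_2. S = -2/5x_1 - 1/8x_2^2 + 73/40x_2 + 39/5.
  leading term x_1: subtract (1/6)·h_3 from -2/5x_1 - 1/8x_2^2 + 73/40x_2 + 39/5 → -1/8x_2^2 + 15/8x_2 + 27/4
  leading term x_2^2: no divisor's leading term divides it; move -1/8x_2^2 to the remainder.
  leading term x_2: no divisor's leading term divides it; move 15/8x_2 to the remainder.
  leading term 1: no divisor's leading term divides it; move 27/4 to the remainder.
  remainder -1/8x_2^2 + 15/8x_2 + 27/4 ≠ 0; add h_4 = -1/8x_2^2 + 15/8x_2 + 27/4 to the basis.

The other S-polynomials (S(f_2,h_3), S(f_1,h_4), S(f_2,h_4), S(h_3,h_4)) all reduce to 0 modulo the current basis, so we have a Gröbner basis.
Inter-reduce: drop elements whose leading term is divisible by another's, tail-reduce, and make monic.
Reduced Gröbner basis: {x_1 + 1/8x_2 - 21/8, x_2^2 - 15x_2 - 54}.

The lex basis is triangular: the last element involves only x_2. Solving x_2^2 - 15x_2 - 54 = 0 gives x_2 ∈ {-3, 18}; substituting each value into the earlier elements determines the remaining variables.
  x_2 = -3: the earlier basis element becomes x_1 - 3 = 0, giving x_1 = 3 — point (3, -3).
  x_2 = 18: the earlier basis element becomes x_1 - 3/8 = 0, giving x_1 = 3/8 — point (3/8, 18).
Check: every point annihilates each of the original generators.
A lex Gröbner basis triangularizes the system, enabling back-substitution.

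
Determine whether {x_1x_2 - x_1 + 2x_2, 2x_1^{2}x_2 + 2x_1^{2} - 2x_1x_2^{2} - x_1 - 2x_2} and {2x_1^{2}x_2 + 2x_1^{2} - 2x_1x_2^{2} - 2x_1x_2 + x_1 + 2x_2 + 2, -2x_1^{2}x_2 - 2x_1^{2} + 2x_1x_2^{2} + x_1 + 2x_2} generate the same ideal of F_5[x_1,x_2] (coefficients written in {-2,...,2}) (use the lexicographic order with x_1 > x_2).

Equality of ideals is decidable: compute both reduced Gröbner bases (unique for the ordering) and check whether they agree.
Buchberger on the first generating set:
f_1 = x_1x_2 - x_1 + 2x_2, LT = x_1x_2.
f_2 = 2x_1^{2}x_2 + 2x_1^{2} - 2x_1x_2^{2} - x_1 - 2x_2, LT = x_1^{2}x_2.

S(f_1,f_2): lcm = x_1^{2}x_2. S = -2x_1^{2} + x_1x_2^{2} + 2x_1x_2 - 2x_1 + x_2.
  leading term x_1^{2}: no divisor's leading term divides it; move -2x_1^{2} to the remainder.
  leading term x_1x_2^{2}: subtract (x_2)·f_1 from x_1x_2^{2} + 2x_1x_2 - 2x_1 + x_2 → -2x_1x_2 - 2x_1 - 2x_2^{2} + x_2
  leading term x_1x_2: subtract (-2)·f_1 from -2x_1x_2 - 2x_1 - 2x_2^{2} + x_2 → x_1 - 2x_2^{2}
  leading term x_1: no divisor's leading term divides it; move x_1 to the remainder.
  leading term x_2^{2}: no divisor's leading term divides it; move -2x_2^{2} to the remainder.
  remainder -2x_1^{2} + x_1 - 2x_2^{2} ≠ 0; add g_3 = -2x_1^{2} + x_1 - 2x_2^{2} to the basis.

S(f_1,g_3): lcm = x_1^{2}x_2. S = -x_1^{2} - x_2^{3}.
  leading term x_1^{2}: subtract (-2)·g_3 from -x_1^{2} - x_2^{3} → 2x_1 - x_2^{3} + x_2^{2}
  leading term x_1: no divisor's leading term divides it; move 2x_1 to the remainder.
  leading term x_2^{3}: no divisor's leading term divides it; move -x_2^{3} to the remainder.
  leading term x_2^{2}: no divisor's leading term divides it; move x_2^{2} to the remainder.
  remainder 2x_1 - x_2^{3} + x_2^{2} ≠ 0; add g_4 = 2x_1 - x_2^{3} + x_2^{2} to the basis.

S(f_1,g_4): lcm = x_1x_2. S = -x_1 - 2x_2^{4} + 2x_2^{3} + 2x_2.
  leading term x_1: subtract (2)·g_4 from -x_1 - 2x_2^{4} + 2x_2^{3} + 2x_2 → -2x_2^{4} - x_2^{3} - 2x_2^{2} + 2x_2
  leading term x_2^{4}: no divisor's leading term divides it; move -2x_2^{4} to the remainder.
  leading term x_2^{3}: no divisor's leading term divides it; move -x_2^{3} to the remainder.
  leading term x_2^{2}: no divisor's leading term divides it; move -2x_2^{2} to the remainder.
  leading term x_2: no divisor's leading term divides it; move 2x_2 to the remainder.
  remainder -2x_2^{4} - x_2^{3} - 2x_2^{2} + 2x_2 ≠ 0; add g_5 = -2x_2^{4} - x_2^{3} - 2x_2^{2} + 2x_2 to the basis.

The other S-polynomials (S(f_2,g_3), S(f_2,g_4), S(g_3,g_4), S(f_1,g_5), S(f_2,g_5), S(g_3,g_5), S(g_4,g_5)) all reduce to 0 modulo the current basis, so we have a Gröbner basis.
Inter-reduce: drop elements whose leading term is divisible by another's, tail-reduce, and make monic.
Reduced Gröbner basis: {x_1 + 2x_2^{3} - 2x_2^{2}, x_2^{4} - 2x_2^{3} + x_2^{2} - x_2}.

Buchberger on the second generating set:
h_1 = 2x_1^{2}x_2 + 2x_1^{2} - 2x_1x_2^{2} - 2x_1x_2 + x_1 + 2x_2 + 2, LT = x_1^{2}x_2.
h_2 = -2x_1^{2}x_2 - 2x_1^{2} + 2x_1x_2^{2} + x_1 + 2x_2, LT = x_1^{2}x_2.

S(h_1,h_2): lcm = x_1^{2}x_2. S = -x_1x_2 + x_1 + 2x_2 + 1.
  leading term x_1x_2: no divisor's leading term divides it; move -x_1x_2 to the remainder.
  leading term x_1: no divisor's leading term divides it; move x_1 to the remainder.
  leading term x_2: no divisor's leading term divides it; move 2x_2 to the remainder.
  leading term 1: no divisor's leading term divides it; move 1 to the remainder.
  remainder -x_1x_2 + x_1 + 2x_2 + 1 ≠ 0; add k_3 = -x_1x_2 + x_1 + 2x_2 + 1 to the basis.

S(h_1,k_3): lcm = x_1^{2}x_2. S = 2x_1^{2} - x_1x_2^{2} + x_1x_2 - x_1 + x_2 + 1.
  leading term x_1^{2}: no divisor's leading term divides it; move 2x_1^{2} to the remainder.
  leading term x_1x_2^{2}: subtract (x_2)·k_3 from -x_1x_2^{2} + x_1x_2 - x_1 + x_2 + 1 → -x_1 - 2x_2^{2} + 1
  leading term x_1: no divisor's leading term divides it; move -x_1 to the remainder.
  leading term x_2^{2}: no divisor's leading term divides it; move -2x_2^{2} to the remainder.
  leading term 1: no divisor's leading term divides it; move 1 to the remainder.
  remainder 2x_1^{2} - x_1 - 2x_2^{2} + 1 ≠ 0; add k_4 = 2x_1^{2} - x_1 - 2x_2^{2} + 1 to the basis.

S(h_1,k_4): lcm = x_1^{2}x_2. S = x_1^{2} - x_1x_2^{2} + 2x_1x_2 - 2x_1 + x_2^{3} - 2x_2 + 1.
  leading term x_1^{2}: subtract (-2)·k_4 from x_1^{2} - x_1x_2^{2} + 2x_1x_2 - 2x_1 + x_2^{3} - 2x_2 + 1 → -x_1x_2^{2} + 2x_1x_2 + x_1 + x_2^{3} + x_2^{2} - 2x_2 - 2
  leading term x_1x_2^{2}: subtract (x_2)·k_3 from -x_1x_2^{2} + 2x_1x_2 + x_1 + x_2^{3} + x_2^{2} - 2x_2 - 2 → x_1x_2 + x_1 + x_2^{3} - x_2^{2} + 2x_2 - 2
  leading term x_1x_2: subtract (-1)·k_3 from x_1x_2 + x_1 + x_2^{3} - x_2^{2} + 2x_2 - 2 → 2x_1 + x_2^{3} - x_2^{2} - x_2 - 1
  leading term x_1: no divisor's leading term divides it; move 2x_1 to the remainder.
  leading term x_2^{3}: no divisor's leading term divides it; move x_2^{3} to the remainder.
  leading term x_2^{2}: no divisor's leading term divides it; move -x_2^{2} to the remainder.
  leading term x_2: no divisor's leading term divides it; move -x_2 to the remainder.
  leading term 1: no divisor's leading term divides it; move -1 to the remainder.
  remainder 2x_1 + x_2^{3} - x_2^{2} - x_2 - 1 ≠ 0; add k_5 = 2x_1 + x_2^{3} - x_2^{2} - x_2 - 1 to the basis.

S(h_1,k_5): lcm = x_1^{2}x_2. S = x_1^{2} + 2x_1x_2^{4} - 2x_1x_2^{3} + 2x_1x_2^{2} + 2x_1x_2 - 2x_1 + x_2 + 1.
  leading term x_1^{2}: subtract (-2)·k_4 from x_1^{2} + 2x_1x_2^{4} - 2x_1x_2^{3} + 2x_1x_2^{2} + 2x_1x_2 - 2x_1 + x_2 + 1 → 2x_1x_2^{4} - 2x_1x_2^{3} + 2x_1x_2^{2} + 2x_1x_2 + x_1 + x_2^{2} + x_2 - 2
  leading term x_1x_2^{4}: subtract (-2x_2^{3})·k_3 from 2x_1x_2^{4} - 2x_1x_2^{3} + 2x_1x_2^{2} + 2x_1x_2 + x_1 + x_2^{2} + x_2 - 2 → 2x_1x_2^{2} + 2x_1x_2 + x_1 - x_2^{4} + 2x_2^{3} + x_2^{2} + x_2 - 2
  leading term x_1x_2^{2}: subtract (-2x_2)·k_3 from 2x_1x_2^{2} + 2x_1x_2 + x_1 - x_2^{4} + 2x_2^{3} + x_2^{2} + x_2 - 2 → -x_1x_2 + x_1 - x_2^{4} + 2x_2^{3} - 2x_2 - 2
  leading term x_1x_2: subtract (1)·k_3 from -x_1x_2 + x_1 - x_2^{4} + 2x_2^{3} - 2x_2 - 2 → -x_2^{4} + 2x_2^{3} + x_2 + 2
  leading term x_2^{4}: no divisor's leading term divides it; move -x_2^{4} to the remainder.
  leading term x_2^{3}: no divisor's leading term divides it; move 2x_2^{3} to the remainder.
  leading term x_2: no divisor's leading term divides it; move x_2 to the remainder.
  leading term 1: no divisor's leading term divides it; move 2 to the remainder.
  remainder -x_2^{4} + 2x_2^{3} + x_2 + 2 ≠ 0; add k_6 = -x_2^{4} + 2x_2^{3} + x_2 + 2 to the basis.

The other S-polynomials (S(h_2,k_3), S(h_2,k_4), S(k_3,k_4), S(h_2,k_5), S(k_3,k_5), S(k_4,k_5), S(h_1,k_6), S(h_2,k_6), S(k_3,k_6), S(k_4,k_6), S(k_5,k_6)) all reduce to 0 modulo the current basis, so we have a Gröbner basis.
Inter-reduce: drop elements whose leading term is divisible by another's, tail-reduce, and make monic.
Reduced Gröbner basis: {x_1 - 2x_2^{3} + 2x_2^{2} + 2x_2 + 2, x_2^{4} - 2x_2^{3} - x_2 - 2}.

The bases are distinct; the ideals are different.

No, the ideals differ.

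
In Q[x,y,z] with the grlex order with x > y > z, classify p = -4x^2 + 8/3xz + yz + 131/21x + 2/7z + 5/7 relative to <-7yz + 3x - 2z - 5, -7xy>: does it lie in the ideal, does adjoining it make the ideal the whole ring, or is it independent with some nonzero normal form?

-4x^2 + 8/3xz + yz + 131/21x + 2/7z + 5/7 lies in I (it reduces to 0).

First compute the reduced Gröbner basis of I by Buchberger's algorithm.
f_1 = -7yz + 3x - 2z - 5, LT = yz.
f_2 = -7xy, LT = xy.

S(f_1,f_2): lcm = xyz. S = -3/7x^2 + 2/7xz + 5/7x.
  leading term x^2: no divisor's leading term divides it; move -3/7x^2 to the remainder.
  leading term xz: no divisor's leading term divides it; move 2/7xz to the remainder.
  leading term x: no divisor's leading term divides it; move 5/7x to the remainder.
  remainder -3/7x^2 + 2/7xz + 5/7x ≠ 0; add h_3 = -3/7x^2 + 2/7xz + 5/7x to the basis.

S(f_1,h_3): leading monomials are coprime, so the S-polynomial reduces to 0 (Buchberger's first criterion).
S(f_2,h_3): lcm = x^2y. S = 2/3xyz + 5/3xy.
  leading term xyz: subtract (-2/21x)·f_1 from 2/3xyz + 5/3xy → 2/7x^2 + 5/3xy - 4/21xz - 10/21x
  leading term x^2: subtract (-2/3)·h_3 from 2/7x^2 + 5/3xy - 4/21xz - 10/21x → 5/3xy
  leading term xy: subtract (-5/21)·f_2 from 5/3xy → 0
  remainder 0.

Every S-polynomial of the final basis reduces to 0, so we have a Gröbner basis.
Inter-reduce: drop elements whose leading term is divisible by another's, tail-reduce, and make monic.
Reduced Gröbner basis: {x^2 - 2/3xz - 5/3x, xy, yz - 3/7x + 2/7z + 5/7}.
Label its elements g_1 = x^2 - 2/3xz - 5/3x, g_2 = xy, g_3 = yz - 3/7x + 2/7z + 5/7.

Reduce p = -4x^2 + 8/3xz + yz + 131/21x + 2/7z + 5/7 modulo G:
  leading term x^2: subtract (-4)·g_1 from -4x^2 + 8/3xz + yz + 131/21x + 2/7z + 5/7 → yz - 3/7x + 2/7z + 5/7
  leading term yz: subtract (1)·g_3 from yz - 3/7x + 2/7z + 5/7 → 0
  normal form = 0.
Since the normal form is 0, p ∈ I.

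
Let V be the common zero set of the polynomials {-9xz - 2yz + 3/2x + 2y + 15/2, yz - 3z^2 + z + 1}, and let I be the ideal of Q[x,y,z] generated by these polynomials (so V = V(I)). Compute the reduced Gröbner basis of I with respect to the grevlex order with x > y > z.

f_1 = -9xz - 2yz + 3/2x + 2y + 15/2, LT = xz.
f_2 = yz - 3z^2 + z + 1, LT = yz.

S(f_1,f_2): lcm = xyz. S = 2/9y^2z + 3xz^2 - 1/6xy - 2/9y^2 - xz - x - 5/6y.
  leading term y^2z: subtract (2/9y)·f_2 from 2/9y^2z + 3xz^2 - 1/6xy - 2/9y^2 - xz - x - 5/6y → 3xz^2 + 2/3yz^2 - 1/6xy - 2/9y^2 - xz - 2/9yz - x - 19/18y
  leading term xz^2: subtract (-1/3z)·f_1 from 3xz^2 + 2/3yz^2 - 1/6xy - 2/9y^2 - xz - 2/9yz - x - 19/18y → -1/6xy - 2/9y^2 - 1/2xz + 4/9yz - x - 19/18y + 5/2z
  leading term xy: no divisor's leading term divides it; move -1/6xy to the remainder.
  leading term y^2: no divisor's leading term divides it; move -2/9y^2 to the remainder.
  leading term xz: subtract (1/18)·f_1 from -1/2xz + 4/9yz - x - 19/18y + 5/2z → 5/9yz - 13/12x - 7/6y + 5/2z - 5/12
  leading term yz: subtract (5/9)·f_2 from 5/9yz - 13/12x - 7/6y + 5/2z - 5/12 → 5/3z^2 - 13/12x - 7/6y + 35/18z - 35/36
  leading term z^2: no divisor's leading term divides it; move 5/3z^2 to the remainder.
  leading term x: no divisor's leading term divides it; move -13/12x to the remainder.
  leading term y: no divisor's leading term divides it; move -7/6y to the remainder.
  leading term z: no divisor's leading term divides it; move 35/18z to the remainder.
  leading term 1: no divisor's leading term divides it; move -35/36 to the remainder.
  remainder -1/6xy - 2/9y^2 + 5/3z^2 - 13/12x - 7/6y + 35/18z - 35/36 ≠ 0; add g_3 = -1/6xy - 2/9y^2 + 5/3z^2 - 13/12x - 7/6y + 35/18z - 35/36 to the basis.

The other S-polynomials (S(f_1,g_3), S(f_2,g_3)) all reduce to 0 modulo the current basis, so we have a Gröbner basis.

G = {xy + 4/3y^2 - 10z^2 + 13/2x + 7y - 35/3z + 35/6, xz + 2/3z^2 - 1/6x - 2/9y - 2/9z - 19/18, yz - 3z^2 + z + 1}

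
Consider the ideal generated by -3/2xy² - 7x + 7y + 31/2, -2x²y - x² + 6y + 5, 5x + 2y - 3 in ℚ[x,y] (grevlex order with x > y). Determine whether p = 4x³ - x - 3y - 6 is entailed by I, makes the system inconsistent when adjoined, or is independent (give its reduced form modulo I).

First compute the reduced Gröbner basis of I by Buchberger's algorithm.
f_1 = -3/2xy² - 7x + 7y + 31/2, LT = xy².
f_2 = -2x²y - x² + 6y + 5, LT = x²y.
f_3 = 5x + 2y - 3, LT = x.

S(f_1,f_2): lcm = x²y². S = -½x²y + 14/3x² - 14/3xy + 3y² - 31/3x + 5/2y.
  leading term x²y: subtract (¼)·f_2 from -½x²y + 14/3x² - 14/3xy + 3y² - 31/3x + 5/2y → 59/12x² - 14/3xy + 3y² - 31/3x + y - 5/4
  leading term x²: subtract (59/60x)·f_3 from 59/12x² - 14/3xy + 3y² - 31/3x + y - 5/4 → -199/30xy + 3y² - 443/60x + y - 5/4
  leading term xy: subtract (-199/150y)·f_3 from -199/30xy + 3y² - 443/60x + y - 5/4 → 424/75y² - 443/60x - 149/50y - 5/4
  leading term y²: no divisor's leading term divides it; move 424/75y² to the remainder.
  leading term x: subtract (-443/300)·f_3 from -443/60x - 149/50y - 5/4 → -2/75y - 142/25
  leading term y: no divisor's leading term divides it; move -2/75y to the remainder.
  leading term 1: no divisor's leading term divides it; move -142/25 to the remainder.
  remainder 424/75y² - 2/75y - 142/25 ≠ 0; add h_4 = 424/75y² - 2/75y - 142/25 to the basis.

S(f_1,f_3): lcm = xy². S = -⅖y³ + ⅗y² + 14/3x - 14/3y - 31/3.
  leading term y³: subtract (-15/212y)·h_4 from -⅖y³ + ⅗y² + 14/3x - 14/3y - 31/3 → 317/530y² + 14/3x - 8059/1590y - 31/3
  leading term y²: subtract (4755/44944)·h_4 from 317/530y² + 14/3x - 8059/1590y - 31/3 → 14/3x - 1707557/337080y - 3280597/337080
  leading term x: subtract (14/15)·f_3 from 14/3x - 1707557/337080y - 3280597/337080 → -2336773/337080y - 2336773/337080
  leading term y: no divisor's leading term divides it; move -2336773/337080y to the remainder.
  leading term 1: no divisor's leading term divides it; move -2336773/337080 to the remainder.
  remainder -2336773/337080y - 2336773/337080 ≠ 0; add h_5 = -2336773/337080y - 2336773/337080 to the basis.

The other S-polynomials (S(f_2,f_3), S(f_1,h_4), S(f_2,h_4), S(f_3,h_4), S(f_1,h_5), S(f_2,h_5), S(f_3,h_5), S(h_4,h_5)) all reduce to 0 modulo the current basis, so we have a Gröbner basis.
Inter-reduce: drop elements whose leading term is divisible by another's, tail-reduce, and make monic.
Reduced Gröbner basis: {x - 1, y + 1}.
Label its elements g_1 = x - 1, g_2 = y + 1.

Reduce p = 4x³ - x - 3y - 6 modulo G:
  leading term x³: subtract (4x²)·g_1 from 4x³ - x - 3y - 6 → 4x² - x - 3y - 6
  leading term x²: subtract (4x)·g_1 from 4x² - x - 3y - 6 → 3x - 3y - 6
  leading term x: subtract (3)·g_1 from 3x - 3y - 6 → -3y - 3
  leading term y: subtract (-3)·g_2 from -3y - 3 → 0
  normal form = 0.
Since the normal form is 0, p ∈ I.

The remainder on division by a Gröbner basis is unique — it is the normal form.

4x³ - x - 3y - 6 lies in I (it reduces to 0).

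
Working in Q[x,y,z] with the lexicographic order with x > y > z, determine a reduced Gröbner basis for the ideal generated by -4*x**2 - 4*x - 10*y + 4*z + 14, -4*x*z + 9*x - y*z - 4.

G = {x**2 + x + 5/2*y - z - 7/2, x*y + 16/9*x - 1/9*y**2*z - 4*y*z + 86/9*y + 16/9*z**2 + 20/9*z - 110/9, x*z - 9/4*x + 1/4*y*z + 1, y**2*z**2 + 36*y*z**2 - 163*y*z + 405/2*y - 16*z**3 + 16*z**2 + 155*z - 463/2}

f_1 = -4*x**2 - 4*x - 10*y + 4*z + 14, LT = x**2.
f_2 = -4*x*z + 9*x - y*z - 4, LT = x*z.

S(f_1,f_2): lcm = x**2*z. S = 9/4*x**2 - 1/4*x*y*z + x*z - x + 5/2*y*z - z**2 - 7/2*z.
  reduce S modulo (f_1, f_2):
  remainder -9/16*x*y - x + 1/16*y**2*z + 9/4*y*z - 43/8*y - z**2 - 5/4*z + 55/8 ≠ 0; add g_3 = -9/16*x*y - x + 1/16*y**2*z + 9/4*y*z - 43/8*y - z**2 - 5/4*z + 55/8 to the basis.

S(f_2,g_3): lcm = x*y*z. S = -9/4*x*y - 16/9*x*z + 1/9*y**2*z**2 + 1/4*y**2*z + 4*y*z**2 - 86/9*y*z + y - 16/9*z**3 - 20/9*z**2 + 110/9*z.
  reduce S modulo (f_1, f_2, g_3):
  remainder 1/9*y**2*z**2 + 4*y*z**2 - 163/9*y*z + 45/2*y - 16/9*z**3 + 16/9*z**2 + 155/9*z - 463/18 ≠ 0; add g_4 = 1/9*y**2*z**2 + 4*y*z**2 - 163/9*y*z + 45/2*y - 16/9*z**3 + 16/9*z**2 + 155/9*z - 463/18 to the basis.

The other S-polynomials (S(f_1,g_3), S(f_1,g_4), S(f_2,g_4), S(g_3,g_4)) all reduce to 0 modulo the current basis, so we have a Gröbner basis.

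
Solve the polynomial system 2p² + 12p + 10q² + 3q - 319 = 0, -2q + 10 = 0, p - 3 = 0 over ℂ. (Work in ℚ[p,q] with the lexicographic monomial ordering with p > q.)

Compute a lex Gröbner basis by Buchberger's algorithm.
f_1 = 2p² + 12p + 10q² + 3q - 319, LT = p².
f_2 = -2q + 10, LT = q.
f_3 = p - 3, LT = p.

The S-polynomials (S(f_1,f_2), S(f_1,f_3), S(f_2,f_3)) all reduce to 0 modulo the current basis, so we have a Gröbner basis.
Inter-reduce: drop elements whose leading term is divisible by another's, tail-reduce, and make monic.
Reduced Gröbner basis: {p - 3, q - 5}.

Since the basis is lex-ordered, q - 5 is univariate in q. Its roots are {5}. Back-substituting each root into the other basis elements fixes the other coordinates.
  q = 5: the earlier basis element becomes p - 3 = 0, giving p = 3 — point (3, 5).
Each listed point satisfies every original equation (direct substitution).

{(3, 5)}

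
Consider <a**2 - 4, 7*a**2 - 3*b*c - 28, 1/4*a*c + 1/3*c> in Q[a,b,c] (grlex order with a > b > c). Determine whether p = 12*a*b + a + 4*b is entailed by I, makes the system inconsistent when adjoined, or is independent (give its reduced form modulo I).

12*a*b + a + 4*b is independent of I; its normal form modulo I is 12*a*b + a + 4*b.

First compute the reduced Gröbner basis of I by Buchberger's algorithm.
f_1 = a**2 - 4, LT = a**2.
f_2 = 7*a**2 - 3*b*c - 28, LT = a**2.
f_3 = 1/4*a*c + 1/3*c, LT = a*c.

S(f_1,f_2): lcm = a**2. S = 3/7*b*c.
  leading term b*c: no divisor's leading term divides it; move 3/7*b*c to the remainder.
  remainder 3/7*b*c ≠ 0; add h_4 = 3/7*b*c to the basis.

S(f_1,f_3): lcm = a**2*c. S = -4/3*a*c - 4*c.
  leading term a*c: subtract (-16/3)·f_3 from -4/3*a*c - 4*c → -20/9*c
  leading term c: no divisor's leading term divides it; move -20/9*c to the remainder.
  remainder -20/9*c ≠ 0; add h_5 = -20/9*c to the basis.

S(f_2,f_3): lcm = a**2*c. S = -3/7*b*c**2 - 4/3*a*c - 4*c.
  leading term b*c**2: subtract (-c)·h_4 from -3/7*b*c**2 - 4/3*a*c - 4*c → -4/3*a*c - 4*c
  leading term a*c: subtract (-16/3)·f_3 from -4/3*a*c - 4*c → -20/9*c
  leading term c: subtract (1)·h_5 from -20/9*c → 0
  remainder 0.

S(f_1,h_4): leading monomials are coprime, so the S-polynomial reduces to 0 (Buchberger's first criterion).
S(f_2,h_4): leading monomials are coprime, so the S-polynomial reduces to 0 (Buchberger's first criterion).
S(f_3,h_4): lcm = a*b*c. S = 4/3*b*c.
  leading term b*c: subtract (28/9)·h_4 from 4/3*b*c → 0
  remainder 0.

S(f_1,h_5): leading monomials are coprime, so the S-polynomial reduces to 0 (Buchberger's first criterion).
S(f_2,h_5): leading monomials are coprime, so the S-polynomial reduces to 0 (Buchberger's first criterion).
S(f_3,h_5): lcm = a*c. S = 4/3*c.
  leading term c: subtract (-3/5)·h_5 from 4/3*c → 0
  remainder 0.

S(h_4,h_5): lcm = b*c. S = 0.
  remainder 0.

Every S-polynomial of the final basis reduces to 0, so we have a Gröbner basis.
Inter-reduce: drop elements whose leading term is divisible by another's, tail-reduce, and make monic.
Reduced Gröbner basis: {a**2 - 4, c}.
Label its elements g_1 = a**2 - 4, g_2 = c.

Reduce p = 12*a*b + a + 4*b modulo G:
  leading term a*b: no divisor's leading term divides it; move 12*a*b to the remainder.
  leading term a: no divisor's leading term divides it; move a to the remainder.
  leading term b: no divisor's leading term divides it; move 4*b to the remainder.
  normal form = 12*a*b + a + 4*b.
The normal form is nonzero, so p ∉ I. Since p minus its normal form lies in I, I + (p) = I + (r) where r = 12*a*b + a + 4*b; decide whether this ideal is the whole ring.
Run Buchberger on G together with r (pairs among the g_i already reduce to 0 since G is a Gröbner basis):
g_1 = a**2 - 4, LT = a**2.
g_2 = c, LT = c.
r = 12*a*b + a + 4*b, LT = a*b.

S(g_1,g_2): leading monomials are coprime, so the S-polynomial reduces to 0 (Buchberger's first criterion).
S(g_1,r): lcm = a**2*b. S = -1/12*a**2 - 1/3*a*b - 4*b.
  leading term a**2: subtract (-1/12)·g_1 from -1/12*a**2 - 1/3*a*b - 4*b → -1/3*a*b - 4*b - 1/3
  leading term a*b: subtract (-1/36)·r from -1/3*a*b - 4*b - 1/3 → 1/36*a - 35/9*b - 1/3
  leading term a: no divisor's leading term divides it; move 1/36*a to the remainder.
  leading term b: no divisor's leading term divides it; move -35/9*b to the remainder.
  leading term 1: no divisor's leading term divides it; move -1/3 to the remainder.
  remainder 1/36*a - 35/9*b - 1/3 ≠ 0; add m_4 = 1/36*a - 35/9*b - 1/3 to the basis.

S(g_2,r): leading monomials are coprime, so the S-polynomial reduces to 0 (Buchberger's first criterion).
S(g_1,m_4): lcm = a**2. S = 140*a*b + 12*a - 4.
  leading term a*b: subtract (35/3)·r from 140*a*b + 12*a - 4 → 1/3*a - 140/3*b - 4
  leading term a: subtract (12)·m_4 from 1/3*a - 140/3*b - 4 → 0
  remainder 0.

S(g_2,m_4): leading monomials are coprime, so the S-polynomial reduces to 0 (Buchberger's first criterion).
S(r,m_4): lcm = a*b. S = 140*b**2 + 1/12*a + 37/3*b.
  leading term b**2: no divisor's leading term divides it; move 140*b**2 to the remainder.
  leading term a: subtract (3)·m_4 from 1/12*a + 37/3*b → 24*b + 1
  leading term b: no divisor's leading term divides it; move 24*b to the remainder.
  leading term 1: no divisor's leading term divides it; move 1 to the remainder.
  remainder 140*b**2 + 24*b + 1 ≠ 0; add m_5 = 140*b**2 + 24*b + 1 to the basis.

S(g_1,m_5): leading monomials are coprime, so the S-polynomial reduces to 0 (Buchberger's first criterion).
S(g_2,m_5): leading monomials are coprime, so the S-polynomial reduces to 0 (Buchberger's first criterion).
S(r,m_5): lcm = a*b**2. S = -37/420*a*b + 1/3*b**2 - 1/140*a.
  leading term a*b: subtract (-37/5040)·r from -37/420*a*b + 1/3*b**2 - 1/140*a → 1/3*b**2 + 1/5040*a + 37/1260*b
  leading term b**2: subtract (1/420)·m_5 from 1/3*b**2 + 1/5040*a + 37/1260*b → 1/5040*a - 1/36*b - 1/420
  leading term a: subtract (1/140)·m_4 from 1/5040*a - 1/36*b - 1/420 → 0
  remainder 0.

S(m_4,m_5): leading monomials are coprime, so the S-polynomial reduces to 0 (Buchberger's first criterion).
Every S-polynomial of the final basis reduces to 0, so we have a Gröbner basis.
Inter-reduce: drop elements whose leading term is divisible by another's, tail-reduce, and make monic.
Reduced Gröbner basis: {b**2 + 6/35*b + 1/140, a - 140*b - 12, c}.
The reduced Gröbner basis of I + (p) is {b**2 + 6/35*b + 1/140, a - 140*b - 12, c} ≠ {1}, a proper ideal, so the enlarged system stays consistent: p is independent of I, with normal form 12*a*b + a + 4*b.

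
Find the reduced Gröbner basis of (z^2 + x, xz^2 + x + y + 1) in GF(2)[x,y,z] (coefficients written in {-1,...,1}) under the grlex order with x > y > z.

G = {x^2 + x + y + 1, z^2 + x}

f_1 = z^2 + x, LT = z^2.
f_2 = xz^2 + x + y + 1, LT = xz^2.

S(f_1,f_2): lcm = xz^2. S = x^2 + x + y + 1.
  leading term x^2: no divisor's leading term divides it; move x^2 to the remainder.
  leading term x: no divisor's leading term divides it; move x to the remainder.
  leading term y: no divisor's leading term divides it; move y to the remainder.
  leading term 1: no divisor's leading term divides it; move 1 to the remainder.
  remainder x^2 + x + y + 1 ≠ 0; add g_3 = x^2 + x + y + 1 to the basis.

S(f_1,g_3): leading monomials are coprime, so the S-polynomial reduces to 0 (Buchberger's first criterion).
S(f_2,g_3): lcm = x^2z^2. S = xz^2 + yz^2 + x^2 + xy + z^2 + x.
  leading term xz^2: subtract (x)·f_1 from xz^2 + yz^2 + x^2 + xy + z^2 + x → yz^2 + xy + z^2 + x
  leading term yz^2: subtract (y)·f_1 from yz^2 + xy + z^2 + x → z^2 + x
  leading term z^2: subtract (1)·f_1 from z^2 + x → 0
  remainder 0.

Every S-polynomial of the final basis reduces to 0, so we have a Gröbner basis.
Inter-reduce: drop elements whose leading term is divisible by another's, tail-reduce, and make monic.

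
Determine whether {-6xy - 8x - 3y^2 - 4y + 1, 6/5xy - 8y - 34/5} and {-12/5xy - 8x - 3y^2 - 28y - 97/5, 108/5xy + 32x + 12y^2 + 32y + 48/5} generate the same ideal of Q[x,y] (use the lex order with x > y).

Since reduced Gröbner bases are canonical representatives of ideals under a given ordering, it suffices to compute and compare them.
Buchberger on the first generating set:
f_1 = -6xy - 8x - 3y^2 - 4y + 1, LT = xy.
f_2 = 6/5xy - 8y - 34/5, LT = xy.

S(f_1,f_2): lcm = xy. S = 4/3x + 1/2y^2 + 22/3y + 11/2.
  reduce S modulo (f_1, f_2):
  remainder 4/3x + 1/2y^2 + 22/3y + 11/2 ≠ 0; add g_3 = 4/3x + 1/2y^2 + 22/3y + 11/2 to the basis.

S(f_1,g_3): lcm = xy. S = 4/3x - 3/8y^3 - 5y^2 - 83/24y - 1/6.
  reduce S modulo (f_1, f_2, g_3):
  remainder -3/8y^3 - 11/2y^2 - 259/24y - 17/3 ≠ 0; add g_4 = -3/8y^3 - 11/2y^2 - 259/24y - 17/3 to the basis.

The other S-polynomials (S(f_2,g_3), S(f_1,g_4), S(f_2,g_4), S(g_3,g_4)) all reduce to 0 modulo the current basis, so we have a Gröbner basis.
Inter-reduce: drop elements whose leading term is divisible by another's, tail-reduce, and make monic.
Reduced Gröbner basis: {x + 3/8y^2 + 11/2y + 33/8, y^3 + 44/3y^2 + 259/9y + 136/9}.

Buchberger on the second generating set:
h_1 = -12/5xy - 8x - 3y^2 - 28y - 97/5, LT = xy.
h_2 = 108/5xy + 32x + 12y^2 + 32y + 48/5, LT = xy.

S(h_1,h_2): lcm = xy. S = 50/27x + 25/36y^2 + 275/27y + 275/36.
  reduce S modulo (h_1, h_2):
  remainder 50/27x + 25/36y^2 + 275/27y + 275/36 ≠ 0; add k_3 = 50/27x + 25/36y^2 + 275/27y + 275/36 to the basis.

S(h_1,k_3): lcm = xy. S = 10/3x - 3/8y^3 - 17/4y^2 + 181/24y + 97/12.
  reduce S modulo (h_1, h_2, k_3):
  remainder -3/8y^3 - 11/2y^2 - 259/24y - 17/3 ≠ 0; add k_4 = -3/8y^3 - 11/2y^2 - 259/24y - 17/3 to the basis.

The other S-polynomials (S(h_2,k_3), S(h_1,k_4), S(h_2,k_4), S(k_3,k_4)) all reduce to 0 modulo the current basis, so we have a Gröbner basis.
Inter-reduce: drop elements whose leading term is divisible by another's, tail-reduce, and make monic.
Reduced Gröbner basis: {x + 3/8y^2 + 11/2y + 33/8, y^3 + 44/3y^2 + 259/9y + 136/9}.

These coincide, so the ideals are equal.

Yes, the ideals are equal.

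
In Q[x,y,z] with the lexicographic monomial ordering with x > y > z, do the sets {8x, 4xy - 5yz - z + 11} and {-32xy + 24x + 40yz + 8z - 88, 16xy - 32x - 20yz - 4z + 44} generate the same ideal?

Yes, the ideals are equal.

Equality of ideals is decidable: compute both reduced Gröbner bases (unique for the ordering) and check whether they agree.
Buchberger on the first generating set:
f_1 = 8x, LT = x.
f_2 = 4xy - 5yz - z + 11, LT = xy.

S(f_1,f_2): lcm = xy. S = 5/4yz + 1/4z - 11/4.
  leading term yz: no divisor's leading term divides it; move 5/4yz to the remainder.
  leading term z: no divisor's leading term divides it; move 1/4z to the remainder.
  leading term 1: no divisor's leading term divides it; move -11/4 to the remainder.
  remainder 5/4yz + 1/4z - 11/4 ≠ 0; add g_3 = 5/4yz + 1/4z - 11/4 to the basis.

S(f_1,g_3): leading monomials are coprime, so the S-polynomial reduces to 0 (Buchberger's first criterion).
S(f_2,g_3): lcm = xyz. S = -1/5xz + 11/5x - 5/4yz^2 - 1/4z^2 + 11/4z.
  leading term xz: subtract (-1/40z)·f_1 from -1/5xz + 11/5x - 5/4yz^2 - 1/4z^2 + 11/4z → 11/5x - 5/4yz^2 - 1/4z^2 + 11/4z
  leading term x: subtract (11/40)·f_1 from 11/5x - 5/4yz^2 - 1/4z^2 + 11/4z → -5/4yz^2 - 1/4z^2 + 11/4z
  leading term yz^2: subtract (-z)·g_3 from -5/4yz^2 - 1/4z^2 + 11/4z → 0
  remainder 0.

Every S-polynomial of the final basis reduces to 0, so we have a Gröbner basis.
Inter-reduce: drop elements whose leading term is divisible by another's, tail-reduce, and make monic.
Reduced Gröbner basis: {x, yz + 1/5z - 11/5}.

Buchberger on the second generating set:
h_1 = -32xy + 24x + 40yz + 8z - 88, LT = xy.
h_2 = 16xy - 32x - 20yz - 4z + 44, LT = xy.

S(h_1,h_2): lcm = xy. S = 5/4x.
  leading term x: no divisor's leading term divides it; move 5/4x to the remainder.
  remainder 5/4x ≠ 0; add k_3 = 5/4x to the basis.

S(h_1,k_3): lcm = xy. S = -3/4x - 5/4yz - 1/4z + 11/4.
  leading term x: subtract (-3/5)·k_3 from -3/4x - 5/4yz - 1/4z + 11/4 → -5/4yz - 1/4z + 11/4
  leading term yz: no divisor's leading term divides it; move -5/4yz to the remainder.
  leading term z: no divisor's leading term divides it; move -1/4z to the remainder.
  leading term 1: no divisor's leading term divides it; move 11/4 to the remainder.
  remainder -5/4yz - 1/4z + 11/4 ≠ 0; add k_4 = -5/4yz - 1/4z + 11/4 to the basis.

S(h_2,k_3): lcm = xy. S = -2x - 5/4yz - 1/4z + 11/4.
  leading term x: subtract (-8/5)·k_3 from -2x - 5/4yz - 1/4z + 11/4 → -5/4yz - 1/4z + 11/4
  leading term yz: subtract (1)·k_4 from -5/4yz - 1/4z + 11/4 → 0
  remainder 0.

S(h_1,k_4): lcm = xyz. S = -19/20xz + 11/5x - 5/4yz^2 - 1/4z^2 + 11/4z.
  leading term xz: subtract (-19/25z)·k_3 from -19/20xz + 11/5x - 5/4yz^2 - 1/4z^2 + 11/4z → 11/5x - 5/4yz^2 - 1/4z^2 + 11/4z
  leading term x: subtract (44/25)·k_3 from 11/5x - 5/4yz^2 - 1/4z^2 + 11/4z → -5/4yz^2 - 1/4z^2 + 11/4z
  leading term yz^2: subtract (z)·k_4 from -5/4yz^2 - 1/4z^2 + 11/4z → 0
  remainder 0.

S(h_2,k_4): lcm = xyz. S = -11/5xz + 11/5x - 5/4yz^2 - 1/4z^2 + 11/4z.
  leading term xz: subtract (-44/25z)·k_3 from -11/5xz + 11/5x - 5/4yz^2 - 1/4z^2 + 11/4z → 11/5x - 5/4yz^2 - 1/4z^2 + 11/4z
  leading term x: subtract (44/25)·k_3 from 11/5x - 5/4yz^2 - 1/4z^2 + 11/4z → -5/4yz^2 - 1/4z^2 + 11/4z
  leading term yz^2: subtract (z)·k_4 from -5/4yz^2 - 1/4z^2 + 11/4z → 0
  remainder 0.

S(k_3,k_4): leading monomials are coprime, so the S-polynomial reduces to 0 (Buchberger's first criterion).
Every S-polynomial of the final basis reduces to 0, so we have a Gröbner basis.
Inter-reduce: drop elements whose leading term is divisible by another's, tail-reduce, and make monic.
Reduced Gröbner basis: {x, yz + 1/5z - 11/5}.

The two bases agree; hence the ideals are identical.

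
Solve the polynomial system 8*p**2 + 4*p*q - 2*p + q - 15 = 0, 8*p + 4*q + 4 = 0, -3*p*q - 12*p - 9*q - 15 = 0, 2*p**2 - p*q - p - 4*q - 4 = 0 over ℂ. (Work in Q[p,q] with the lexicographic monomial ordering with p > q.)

{(-2, 3)}

Compute a lex Gröbner basis by Buchberger's algorithm.
f_1 = 8*p**2 + 4*p*q - 2*p + q - 15, LT = p**2.
f_2 = 8*p + 4*q + 4, LT = p.
f_3 = -3*p*q - 12*p - 9*q - 15, LT = p*q.
f_4 = 2*p**2 - p*q - p - 4*q - 4, LT = p**2.

S(f_1,f_2): lcm = p**2. S = -3/4*p + 1/8*q - 15/8.
  leading term p: subtract (-3/32)·f_2 from -3/4*p + 1/8*q - 15/8 → 1/2*q - 3/2
  leading term q: no divisor's leading term divides it; move 1/2*q to the remainder.
  leading term 1: no divisor's leading term divides it; move -3/2 to the remainder.
  remainder 1/2*q - 3/2 ≠ 0; add h_5 = 1/2*q - 3/2 to the basis.

The other S-polynomials (S(f_1,f_3), S(f_1,f_4), S(f_2,f_3), S(f_2,f_4), S(f_3,f_4), S(f_1,h_5), S(f_2,h_5), S(f_3,h_5), S(f_4,h_5)) all reduce to 0 modulo the current basis, so we have a Gröbner basis.
Inter-reduce: drop elements whose leading term is divisible by another's, tail-reduce, and make monic.
Reduced Gröbner basis: {p + 2, q - 3}.

The lex basis is triangular: the last element involves only q. Solving q - 3 = 0 gives q ∈ {3}; substituting each value into the earlier elements determines the remaining variables.
  q = 3: the earlier basis element becomes p + 2 = 0, giving p = -2 — point (-2, 3).
Each listed point satisfies every original equation (direct substitution).
Zero-dimensionality of the ideal guarantees finitely many solutions over ℂ.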